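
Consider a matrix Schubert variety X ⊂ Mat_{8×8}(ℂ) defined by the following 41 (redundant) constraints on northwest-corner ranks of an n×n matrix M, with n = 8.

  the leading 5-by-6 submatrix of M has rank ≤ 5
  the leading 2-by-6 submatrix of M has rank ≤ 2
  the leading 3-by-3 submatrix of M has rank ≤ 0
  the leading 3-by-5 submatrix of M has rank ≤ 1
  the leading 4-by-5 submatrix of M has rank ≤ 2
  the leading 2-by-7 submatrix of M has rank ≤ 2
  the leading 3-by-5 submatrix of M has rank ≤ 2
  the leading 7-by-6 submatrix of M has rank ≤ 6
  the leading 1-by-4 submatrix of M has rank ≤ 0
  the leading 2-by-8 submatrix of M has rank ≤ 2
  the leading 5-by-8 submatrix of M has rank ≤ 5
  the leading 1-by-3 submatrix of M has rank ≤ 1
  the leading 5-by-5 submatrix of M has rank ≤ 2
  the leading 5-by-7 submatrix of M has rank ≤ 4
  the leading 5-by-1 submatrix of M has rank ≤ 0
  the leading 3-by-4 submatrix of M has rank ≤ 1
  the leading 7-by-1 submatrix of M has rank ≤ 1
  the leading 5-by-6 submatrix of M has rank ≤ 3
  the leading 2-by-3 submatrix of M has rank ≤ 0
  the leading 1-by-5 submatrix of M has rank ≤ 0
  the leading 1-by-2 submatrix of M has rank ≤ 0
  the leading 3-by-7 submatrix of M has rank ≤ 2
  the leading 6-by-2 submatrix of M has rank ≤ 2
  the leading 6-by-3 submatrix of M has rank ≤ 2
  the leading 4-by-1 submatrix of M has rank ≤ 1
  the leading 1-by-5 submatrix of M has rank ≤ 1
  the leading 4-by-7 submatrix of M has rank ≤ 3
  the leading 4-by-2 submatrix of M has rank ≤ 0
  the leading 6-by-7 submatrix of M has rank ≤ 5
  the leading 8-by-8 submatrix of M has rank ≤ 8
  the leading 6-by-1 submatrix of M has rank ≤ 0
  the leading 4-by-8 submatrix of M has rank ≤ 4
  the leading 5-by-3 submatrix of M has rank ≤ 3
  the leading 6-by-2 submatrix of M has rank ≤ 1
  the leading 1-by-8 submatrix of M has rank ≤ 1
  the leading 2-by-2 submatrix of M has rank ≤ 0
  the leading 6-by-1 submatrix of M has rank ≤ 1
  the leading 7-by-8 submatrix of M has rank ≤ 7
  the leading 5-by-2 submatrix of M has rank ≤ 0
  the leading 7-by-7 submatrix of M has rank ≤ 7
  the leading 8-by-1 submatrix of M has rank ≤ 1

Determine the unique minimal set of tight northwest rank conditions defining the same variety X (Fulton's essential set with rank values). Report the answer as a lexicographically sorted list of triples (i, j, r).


Reconstructing r_w from the 41 given conditions:

  row 1: 0, 0, 0, 0, 0, 1, 1, 1
  row 2: 0, 0, 0, 1, 1, 2, 2, 2
  row 3: 0, 0, 0, 1, 1, 2, 2, 3
  row 4: 0, 0, 1, 2, 2, 3, 3, 4
  row 5: 0, 0, 1, 2, 2, 3, 4, 5
  row 6: 0, 1, 2, 3, 3, 4, 5, 6
  row 7: 1, 2, 3, 4, 4, 5, 6, 7
  row 8: 1, 2, 3, 4, 5, 6, 7, 8

reading off 1-entries of Δ²R: w = (6, 4, 8, 3, 7, 2, 1, 5).

D(w) has 19 cells with 7 SE-corners; essential set:

[(1, 5, 0), (3, 3, 0), (3, 5, 1), (3, 7, 2), (5, 2, 0), (5, 5, 2), (6, 1, 0)]


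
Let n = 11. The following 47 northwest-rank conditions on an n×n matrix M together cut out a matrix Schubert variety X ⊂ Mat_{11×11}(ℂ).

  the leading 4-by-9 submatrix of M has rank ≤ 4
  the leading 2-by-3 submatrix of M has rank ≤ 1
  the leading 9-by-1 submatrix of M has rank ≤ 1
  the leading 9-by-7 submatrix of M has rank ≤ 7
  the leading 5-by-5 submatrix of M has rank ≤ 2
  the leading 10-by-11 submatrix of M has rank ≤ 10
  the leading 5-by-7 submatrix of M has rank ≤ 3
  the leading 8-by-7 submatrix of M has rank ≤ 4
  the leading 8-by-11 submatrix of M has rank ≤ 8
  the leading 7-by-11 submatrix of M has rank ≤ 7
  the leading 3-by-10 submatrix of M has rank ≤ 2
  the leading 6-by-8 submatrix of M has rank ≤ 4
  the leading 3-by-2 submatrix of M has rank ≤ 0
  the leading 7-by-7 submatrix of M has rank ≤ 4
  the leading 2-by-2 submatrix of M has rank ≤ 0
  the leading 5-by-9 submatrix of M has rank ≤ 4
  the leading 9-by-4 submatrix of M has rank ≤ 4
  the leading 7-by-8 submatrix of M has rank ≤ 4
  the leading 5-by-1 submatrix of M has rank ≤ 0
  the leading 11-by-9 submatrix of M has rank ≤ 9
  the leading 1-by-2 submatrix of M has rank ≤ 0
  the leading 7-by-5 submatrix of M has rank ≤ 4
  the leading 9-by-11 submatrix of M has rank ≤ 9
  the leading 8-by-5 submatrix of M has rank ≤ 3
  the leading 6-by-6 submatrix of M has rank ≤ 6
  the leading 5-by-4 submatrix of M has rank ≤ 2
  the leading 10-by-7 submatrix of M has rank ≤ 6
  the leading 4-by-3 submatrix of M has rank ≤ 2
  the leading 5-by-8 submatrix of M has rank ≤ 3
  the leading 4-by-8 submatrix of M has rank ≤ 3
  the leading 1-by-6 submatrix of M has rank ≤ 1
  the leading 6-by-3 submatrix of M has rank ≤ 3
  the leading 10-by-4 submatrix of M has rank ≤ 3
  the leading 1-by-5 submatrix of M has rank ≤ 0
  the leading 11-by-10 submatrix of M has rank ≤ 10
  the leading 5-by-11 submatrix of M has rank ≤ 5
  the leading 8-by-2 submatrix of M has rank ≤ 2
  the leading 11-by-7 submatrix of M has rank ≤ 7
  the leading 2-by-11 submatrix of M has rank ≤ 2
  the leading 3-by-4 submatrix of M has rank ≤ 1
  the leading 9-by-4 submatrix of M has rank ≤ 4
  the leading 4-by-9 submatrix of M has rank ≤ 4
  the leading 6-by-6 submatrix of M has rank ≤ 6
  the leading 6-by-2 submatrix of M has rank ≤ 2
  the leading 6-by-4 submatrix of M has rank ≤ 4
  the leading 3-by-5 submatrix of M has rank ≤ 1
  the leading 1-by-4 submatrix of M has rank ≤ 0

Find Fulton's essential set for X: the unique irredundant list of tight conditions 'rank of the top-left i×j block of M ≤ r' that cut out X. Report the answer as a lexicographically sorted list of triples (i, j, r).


Reconstructing r_w from the 47 given conditions:

  row 1: 0 0 0 0 0 1 1 1 1 1 1
  row 2: 0 0 1 1 1 2 2 2 2 2 2
  row 3: 0 0 1 1 1 2 2 2 2 2 3
  row 4: 0 1 2 2 2 3 3 3 3 3 4
  row 5: 0 1 2 2 2 3 3 3 4 4 5
  row 6: 1 2 3 3 3 4 4 4 5 5 6
  row 7: 1 2 3 3 3 4 4 4 5 6 7
  row 8: 1 2 3 3 3 4 4 5 6 7 8
  row 9: 1 2 3 3 4 5 5 6 7 8 9
  row 10: 1 2 3 3 4 5 6 7 8 9 10
  row 11: 1 2 3 4 5 6 7 8 9 10 11

reading off 1-entries of Δ²R: w = (6, 3, 11, 2, 9, 1, 10, 8, 5, 7, 4).

ℓ(w)=30; the 11 essential cells (i,j,r):

[(1, 5, 0), (3, 2, 0), (3, 5, 1), (3, 10, 2), (5, 1, 0), (5, 5, 2), (5, 8, 3), (7, 8, 4), (8, 5, 3), (8, 7, 4), (10, 4, 3)]


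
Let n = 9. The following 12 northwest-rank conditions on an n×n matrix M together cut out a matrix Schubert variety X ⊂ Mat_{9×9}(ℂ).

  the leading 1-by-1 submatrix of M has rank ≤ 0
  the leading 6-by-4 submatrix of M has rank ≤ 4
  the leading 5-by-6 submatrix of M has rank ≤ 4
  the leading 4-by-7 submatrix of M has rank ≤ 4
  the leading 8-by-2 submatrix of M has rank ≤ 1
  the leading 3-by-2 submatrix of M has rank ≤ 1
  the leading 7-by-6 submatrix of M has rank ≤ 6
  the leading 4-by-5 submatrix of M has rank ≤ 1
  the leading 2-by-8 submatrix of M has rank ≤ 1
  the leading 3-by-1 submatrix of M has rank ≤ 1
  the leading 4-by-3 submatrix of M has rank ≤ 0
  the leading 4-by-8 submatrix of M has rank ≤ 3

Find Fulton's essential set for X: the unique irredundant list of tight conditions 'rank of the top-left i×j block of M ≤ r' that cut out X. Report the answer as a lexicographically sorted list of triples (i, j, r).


Propagating the 12 rank bounds to every northwest block:

  R[1]: 0, 0, 0, 1, 1, 1, 1, 1, 1
  R[2]: 0, 0, 0, 1, 1, 1, 1, 1, 2
  R[3]: 0, 0, 0, 1, 1, 2, 2, 2, 3
  R[4]: 0, 0, 0, 1, 1, 2, 3, 3, 4
  R[5]: 1, 1, 1, 2, 2, 3, 4, 4, 5
  R[6]: 1, 1, 2, 3, 3, 4, 5, 5, 6
  R[7]: 1, 1, 2, 3, 4, 5, 6, 6, 7
  R[8]: 1, 1, 2, 3, 4, 5, 6, 7, 8
  R[9]: 1, 2, 3, 4, 5, 6, 7, 8, 9

the unique w with this rank table is (4, 9, 6, 7, 1, 3, 5, 8, 2).

Fulton essential set (4 of the 21 Rothe cells):

[(2, 8, 1), (4, 3, 0), (4, 5, 1), (8, 2, 1)]


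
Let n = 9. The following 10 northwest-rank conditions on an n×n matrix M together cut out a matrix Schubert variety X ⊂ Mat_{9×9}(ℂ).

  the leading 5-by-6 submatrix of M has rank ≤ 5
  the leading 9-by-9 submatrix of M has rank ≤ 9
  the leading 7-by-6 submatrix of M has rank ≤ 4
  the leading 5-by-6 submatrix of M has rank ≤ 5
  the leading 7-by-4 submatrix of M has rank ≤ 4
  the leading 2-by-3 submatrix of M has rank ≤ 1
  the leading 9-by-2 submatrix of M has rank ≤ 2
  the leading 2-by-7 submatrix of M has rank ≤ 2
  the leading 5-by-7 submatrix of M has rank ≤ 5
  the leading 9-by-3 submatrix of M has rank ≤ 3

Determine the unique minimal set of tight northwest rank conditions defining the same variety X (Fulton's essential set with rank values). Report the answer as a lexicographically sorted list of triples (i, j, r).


Recovering R(i,j) via the rank-extension bound from the 10 conditions:

  i=1: 1 1 1 1 1 1 1 1 1
  i=2: 1 1 1 2 2 2 2 2 2
  i=3: 1 2 2 3 3 3 3 3 3
  i=4: 1 2 3 4 4 4 4 4 4
  i=5: 1 2 3 4 4 4 5 5 5
  i=6: 1 2 3 4 4 4 5 6 6
  i=7: 1 2 3 4 4 4 5 6 7
  i=8: 1 2 3 4 5 5 6 7 8
  i=9: 1 2 3 4 5 6 7 8 9

giving w = (1, 4, 2, 3, 7, 8, 9, 5, 6) via Δ²R.

2 SE-corners of the 8-cell Rothe diagram give Ess(w):

[(2, 3, 1), (7, 6, 4)]


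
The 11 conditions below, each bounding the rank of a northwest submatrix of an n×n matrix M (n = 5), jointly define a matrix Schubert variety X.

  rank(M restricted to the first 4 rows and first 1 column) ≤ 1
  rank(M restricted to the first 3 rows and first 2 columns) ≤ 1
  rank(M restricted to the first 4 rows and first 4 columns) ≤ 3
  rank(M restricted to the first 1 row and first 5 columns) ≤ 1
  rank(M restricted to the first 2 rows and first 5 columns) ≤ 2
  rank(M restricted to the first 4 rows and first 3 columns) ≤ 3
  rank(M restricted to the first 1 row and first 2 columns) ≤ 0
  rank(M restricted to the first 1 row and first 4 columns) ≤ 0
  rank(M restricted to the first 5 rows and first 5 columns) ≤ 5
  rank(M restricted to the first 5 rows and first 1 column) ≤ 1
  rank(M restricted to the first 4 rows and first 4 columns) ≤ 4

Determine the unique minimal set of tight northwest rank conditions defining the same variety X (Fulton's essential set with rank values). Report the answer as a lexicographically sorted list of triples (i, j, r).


Propagating the 11 rank bounds to every northwest block:

  i=1: 0 | 0 | 0 | 0 | 1
  i=2: 1 | 1 | 1 | 1 | 2
  i=3: 1 | 1 | 2 | 2 | 3
  i=4: 1 | 2 | 3 | 3 | 4
  i=5: 1 | 2 | 3 | 4 | 5

giving w = (5, 1, 3, 2, 4) via Δ²R.

Rothe diagram D(w) (5 cells), 2 SE-corners (essential conditions):

[(1, 4, 0), (3, 2, 1)]


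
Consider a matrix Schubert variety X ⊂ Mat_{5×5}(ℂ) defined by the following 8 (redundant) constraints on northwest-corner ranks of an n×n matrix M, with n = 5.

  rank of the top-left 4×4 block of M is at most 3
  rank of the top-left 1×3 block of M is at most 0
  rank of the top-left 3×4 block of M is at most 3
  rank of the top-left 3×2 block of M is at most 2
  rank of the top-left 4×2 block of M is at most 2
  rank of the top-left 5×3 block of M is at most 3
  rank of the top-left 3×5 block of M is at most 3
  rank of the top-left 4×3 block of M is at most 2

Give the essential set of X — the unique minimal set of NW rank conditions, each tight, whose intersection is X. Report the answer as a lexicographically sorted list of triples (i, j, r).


Propagating the 8 rank bounds to every northwest block:

  0  0  0  1  1
  1  1  1  2  2
  1  2  2  3  3
  1  2  2  3  4
  1  2  3  4  5

so w = (4, 1, 2, 5, 3).

Rothe diagram D(w) (4 cells), 2 SE-corners (essential conditions):

[(1, 3, 0), (4, 3, 2)]


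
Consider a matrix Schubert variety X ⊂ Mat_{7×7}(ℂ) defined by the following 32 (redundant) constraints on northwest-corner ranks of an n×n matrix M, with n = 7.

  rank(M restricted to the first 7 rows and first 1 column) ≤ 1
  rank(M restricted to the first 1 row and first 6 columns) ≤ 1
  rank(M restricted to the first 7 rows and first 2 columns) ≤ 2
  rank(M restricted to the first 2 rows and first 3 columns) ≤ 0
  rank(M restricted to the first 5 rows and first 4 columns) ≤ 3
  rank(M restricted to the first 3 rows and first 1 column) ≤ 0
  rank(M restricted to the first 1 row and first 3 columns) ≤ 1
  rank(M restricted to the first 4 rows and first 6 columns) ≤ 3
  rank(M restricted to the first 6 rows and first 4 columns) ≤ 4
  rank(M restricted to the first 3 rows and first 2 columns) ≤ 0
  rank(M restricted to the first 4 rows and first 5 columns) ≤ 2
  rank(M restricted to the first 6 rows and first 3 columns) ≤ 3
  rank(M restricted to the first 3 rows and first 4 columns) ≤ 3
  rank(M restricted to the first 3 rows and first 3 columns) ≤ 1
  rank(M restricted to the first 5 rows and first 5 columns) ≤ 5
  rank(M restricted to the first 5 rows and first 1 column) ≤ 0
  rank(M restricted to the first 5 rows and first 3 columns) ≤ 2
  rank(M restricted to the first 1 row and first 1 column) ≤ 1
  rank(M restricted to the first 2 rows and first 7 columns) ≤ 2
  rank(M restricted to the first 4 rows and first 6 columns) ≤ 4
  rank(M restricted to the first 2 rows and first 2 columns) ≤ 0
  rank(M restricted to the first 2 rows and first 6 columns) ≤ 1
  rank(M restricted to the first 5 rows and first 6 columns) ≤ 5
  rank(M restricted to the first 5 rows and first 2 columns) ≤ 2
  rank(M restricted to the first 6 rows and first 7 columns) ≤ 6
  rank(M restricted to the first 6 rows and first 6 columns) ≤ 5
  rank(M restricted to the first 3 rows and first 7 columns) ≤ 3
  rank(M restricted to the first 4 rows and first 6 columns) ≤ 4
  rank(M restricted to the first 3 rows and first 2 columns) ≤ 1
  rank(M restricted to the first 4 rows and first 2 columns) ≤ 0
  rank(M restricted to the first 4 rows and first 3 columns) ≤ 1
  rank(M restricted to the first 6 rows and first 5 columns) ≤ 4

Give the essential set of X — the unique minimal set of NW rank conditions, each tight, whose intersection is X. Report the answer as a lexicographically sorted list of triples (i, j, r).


Propagating the 32 rank bounds to every northwest block:

  0, 0, 0, 1, 1, 1, 1
  0, 0, 0, 1, 1, 1, 2
  0, 0, 1, 2, 2, 2, 3
  0, 0, 1, 2, 2, 3, 4
  0, 1, 2, 3, 3, 4, 5
  1, 2, 3, 4, 4, 5, 6
  1, 2, 3, 4, 5, 6, 7

second differences of R give the permutation w = (4, 7, 3, 6, 2, 1, 5).

D(w) has 14 cells with 5 SE-corners; essential set:

[(2, 3, 0), (2, 6, 1), (4, 2, 0), (4, 5, 2), (5, 1, 0)]


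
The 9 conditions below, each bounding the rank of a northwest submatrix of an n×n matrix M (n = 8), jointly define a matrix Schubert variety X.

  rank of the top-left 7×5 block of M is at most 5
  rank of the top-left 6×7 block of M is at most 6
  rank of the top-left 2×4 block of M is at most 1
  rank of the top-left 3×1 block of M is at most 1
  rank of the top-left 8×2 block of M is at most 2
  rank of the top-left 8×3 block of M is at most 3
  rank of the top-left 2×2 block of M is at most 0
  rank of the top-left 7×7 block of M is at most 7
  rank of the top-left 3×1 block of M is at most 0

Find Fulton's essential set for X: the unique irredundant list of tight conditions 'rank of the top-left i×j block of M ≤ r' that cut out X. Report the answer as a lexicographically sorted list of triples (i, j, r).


Rank table r_w(8×8) implied by the 9 constraints:

  row 1: 0 0 1 1 1 1 1 1
  row 2: 0 0 1 1 2 2 2 2
  row 3: 0 1 2 2 3 3 3 3
  row 4: 1 2 3 3 4 4 4 4
  row 5: 1 2 3 4 5 5 5 5
  row 6: 1 2 3 4 5 6 6 6
  row 7: 1 2 3 4 5 6 7 7
  row 8: 1 2 3 4 5 6 7 8

hence w(1..8) = (3, 5, 2, 1, 4, 6, 7, 8).

ℓ(w)=6; the 3 essential cells (i,j,r):

[(2, 2, 0), (2, 4, 1), (3, 1, 0)]


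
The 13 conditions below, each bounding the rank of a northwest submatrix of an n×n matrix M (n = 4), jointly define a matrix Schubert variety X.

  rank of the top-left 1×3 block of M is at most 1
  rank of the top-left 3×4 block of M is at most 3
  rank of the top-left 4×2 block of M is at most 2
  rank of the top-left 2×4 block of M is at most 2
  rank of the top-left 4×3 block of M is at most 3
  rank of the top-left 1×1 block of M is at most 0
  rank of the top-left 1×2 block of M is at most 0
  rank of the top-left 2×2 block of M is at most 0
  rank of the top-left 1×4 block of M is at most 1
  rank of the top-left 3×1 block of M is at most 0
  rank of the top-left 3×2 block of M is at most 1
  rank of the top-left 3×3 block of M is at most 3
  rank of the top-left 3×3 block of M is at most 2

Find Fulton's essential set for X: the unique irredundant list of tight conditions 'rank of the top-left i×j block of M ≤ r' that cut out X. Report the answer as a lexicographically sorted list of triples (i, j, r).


The tightest implied rank at each (i,j), from the 13 conditions:

  0  0  1  1
  0  0  1  2
  0  1  2  3
  1  2  3  4

the unique w with this rank table is (3, 4, 2, 1).

Fulton essential set (2 of the 5 Rothe cells):

[(2, 2, 0), (3, 1, 0)]


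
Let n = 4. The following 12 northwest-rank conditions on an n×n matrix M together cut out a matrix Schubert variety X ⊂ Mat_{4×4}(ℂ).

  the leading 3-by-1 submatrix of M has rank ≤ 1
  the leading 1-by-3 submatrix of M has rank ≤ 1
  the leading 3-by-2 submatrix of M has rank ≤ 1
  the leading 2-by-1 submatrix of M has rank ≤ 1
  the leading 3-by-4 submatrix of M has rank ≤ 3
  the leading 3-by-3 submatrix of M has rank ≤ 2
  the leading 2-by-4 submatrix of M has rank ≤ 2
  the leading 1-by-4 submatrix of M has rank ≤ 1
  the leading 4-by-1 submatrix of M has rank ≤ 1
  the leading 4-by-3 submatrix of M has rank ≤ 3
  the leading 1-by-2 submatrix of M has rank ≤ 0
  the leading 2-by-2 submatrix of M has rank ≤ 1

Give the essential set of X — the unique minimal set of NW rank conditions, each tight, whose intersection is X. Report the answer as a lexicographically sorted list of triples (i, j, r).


Propagating the 12 rank bounds to every northwest block:

  0  0  1  1
  1  1  2  2
  1  1  2  3
  1  2  3  4

the unique w with this rank table is (3, 1, 4, 2).

2 SE-corners of the 3-cell Rothe diagram give Ess(w):

[(1, 2, 0), (3, 2, 1)]


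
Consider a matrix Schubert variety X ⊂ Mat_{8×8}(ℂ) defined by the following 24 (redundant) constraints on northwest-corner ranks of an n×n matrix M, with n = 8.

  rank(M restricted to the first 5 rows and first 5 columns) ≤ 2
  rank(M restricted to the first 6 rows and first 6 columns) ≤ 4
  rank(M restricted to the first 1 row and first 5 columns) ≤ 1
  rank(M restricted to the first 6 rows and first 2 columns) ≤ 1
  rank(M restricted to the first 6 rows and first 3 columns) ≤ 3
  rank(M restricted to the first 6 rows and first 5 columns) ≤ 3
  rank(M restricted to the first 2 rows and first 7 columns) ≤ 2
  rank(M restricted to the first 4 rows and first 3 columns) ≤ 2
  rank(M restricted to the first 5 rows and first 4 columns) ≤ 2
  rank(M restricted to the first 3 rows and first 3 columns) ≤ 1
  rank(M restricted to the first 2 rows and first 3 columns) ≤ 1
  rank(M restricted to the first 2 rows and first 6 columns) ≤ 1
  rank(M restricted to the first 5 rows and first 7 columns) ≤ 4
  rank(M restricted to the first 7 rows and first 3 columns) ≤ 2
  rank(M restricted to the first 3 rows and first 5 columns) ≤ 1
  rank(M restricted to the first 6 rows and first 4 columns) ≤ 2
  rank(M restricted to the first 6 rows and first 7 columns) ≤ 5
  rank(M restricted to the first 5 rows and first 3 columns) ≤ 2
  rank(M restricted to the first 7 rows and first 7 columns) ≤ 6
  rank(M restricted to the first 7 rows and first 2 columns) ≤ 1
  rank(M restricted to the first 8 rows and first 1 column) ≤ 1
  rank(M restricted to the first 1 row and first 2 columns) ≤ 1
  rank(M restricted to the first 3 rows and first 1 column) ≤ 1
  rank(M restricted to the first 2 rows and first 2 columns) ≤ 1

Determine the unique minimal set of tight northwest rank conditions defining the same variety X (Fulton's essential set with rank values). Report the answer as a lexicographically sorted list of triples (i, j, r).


The tightest implied rank at each (i,j), from the 24 conditions:

  row 1: 1 1 1 1 1 1 1 1
  row 2: 1 1 1 1 1 1 2 2
  row 3: 1 1 1 1 1 2 3 3
  row 4: 1 1 2 2 2 3 4 4
  row 5: 1 1 2 2 2 3 4 5
  row 6: 1 1 2 2 3 4 5 6
  row 7: 1 1 2 3 4 5 6 7
  row 8: 1 2 3 4 5 6 7 8

giving w = (1, 7, 6, 3, 8, 5, 4, 2) via Δ²R.

ℓ(w)=16; the 5 essential cells (i,j,r):

[(2, 6, 1), (3, 5, 1), (5, 5, 2), (6, 4, 2), (7, 2, 1)]


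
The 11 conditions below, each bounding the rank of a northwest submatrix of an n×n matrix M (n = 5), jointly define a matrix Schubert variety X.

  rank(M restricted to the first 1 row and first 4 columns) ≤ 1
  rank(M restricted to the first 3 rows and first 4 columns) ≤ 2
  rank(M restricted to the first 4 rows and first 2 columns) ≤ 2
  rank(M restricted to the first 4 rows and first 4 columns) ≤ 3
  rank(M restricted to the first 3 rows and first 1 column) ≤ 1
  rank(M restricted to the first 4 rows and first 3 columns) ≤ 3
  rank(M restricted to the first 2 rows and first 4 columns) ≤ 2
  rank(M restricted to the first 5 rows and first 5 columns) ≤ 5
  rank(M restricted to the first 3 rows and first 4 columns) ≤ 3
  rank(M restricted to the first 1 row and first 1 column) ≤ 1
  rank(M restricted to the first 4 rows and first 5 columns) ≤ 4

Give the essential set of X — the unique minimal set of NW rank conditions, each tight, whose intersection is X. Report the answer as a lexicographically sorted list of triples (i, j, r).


Computing R[i][j] = min implied NW-rank bound (n=5, 11 conditions):

  i=1: 1, 1, 1, 1, 1
  i=2: 1, 2, 2, 2, 2
  i=3: 1, 2, 2, 2, 3
  i=4: 1, 2, 3, 3, 4
  i=5: 1, 2, 3, 4, 5

so w = (1, 2, 5, 3, 4).

Rothe diagram D(w) (2 cells), 1 SE-corner (essential condition):

[(3, 4, 2)]


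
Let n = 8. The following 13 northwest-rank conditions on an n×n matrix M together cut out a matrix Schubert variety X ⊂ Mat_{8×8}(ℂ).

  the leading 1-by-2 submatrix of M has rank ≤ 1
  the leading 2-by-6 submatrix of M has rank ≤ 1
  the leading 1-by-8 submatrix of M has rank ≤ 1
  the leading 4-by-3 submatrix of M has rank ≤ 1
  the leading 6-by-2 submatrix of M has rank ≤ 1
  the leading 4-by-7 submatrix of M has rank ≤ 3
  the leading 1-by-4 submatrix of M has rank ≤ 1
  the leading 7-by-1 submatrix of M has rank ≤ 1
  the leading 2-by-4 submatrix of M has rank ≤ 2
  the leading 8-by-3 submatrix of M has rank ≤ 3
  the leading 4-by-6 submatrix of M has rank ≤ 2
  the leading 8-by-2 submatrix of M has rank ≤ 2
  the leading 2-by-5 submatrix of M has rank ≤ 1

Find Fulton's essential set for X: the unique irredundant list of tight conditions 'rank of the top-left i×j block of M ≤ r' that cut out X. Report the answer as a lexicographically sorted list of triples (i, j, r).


Rank table r_w(8×8) implied by the 13 constraints:

  1 | 1 | 1 | 1 | 1 | 1 | 1 | 1
  1 | 1 | 1 | 1 | 1 | 1 | 2 | 2
  1 | 1 | 1 | 2 | 2 | 2 | 3 | 3
  1 | 1 | 1 | 2 | 2 | 2 | 3 | 4
  1 | 1 | 2 | 3 | 3 | 3 | 4 | 5
  1 | 1 | 2 | 3 | 4 | 4 | 5 | 6
  1 | 2 | 3 | 4 | 5 | 5 | 6 | 7
  1 | 2 | 3 | 4 | 5 | 6 | 7 | 8

so w = (1, 7, 4, 8, 3, 5, 2, 6).

4 SE-corners of the 13-cell Rothe diagram give Ess(w):

[(2, 6, 1), (4, 3, 1), (4, 6, 2), (6, 2, 1)]


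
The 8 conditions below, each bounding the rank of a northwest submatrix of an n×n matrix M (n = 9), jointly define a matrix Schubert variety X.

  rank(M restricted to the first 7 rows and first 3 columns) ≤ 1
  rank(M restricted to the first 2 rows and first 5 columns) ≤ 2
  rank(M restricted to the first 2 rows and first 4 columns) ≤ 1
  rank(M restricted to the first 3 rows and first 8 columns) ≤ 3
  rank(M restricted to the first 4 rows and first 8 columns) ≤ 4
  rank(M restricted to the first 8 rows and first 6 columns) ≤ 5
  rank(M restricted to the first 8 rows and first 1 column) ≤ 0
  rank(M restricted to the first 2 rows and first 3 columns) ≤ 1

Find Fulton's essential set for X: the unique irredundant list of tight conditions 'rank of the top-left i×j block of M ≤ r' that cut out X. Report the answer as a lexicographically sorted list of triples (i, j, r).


The tightest implied rank at each (i,j), from the 8 conditions:

  R[1]: 0, 1, 1, 1, 1, 1, 1, 1, 1
  R[2]: 0, 1, 1, 1, 2, 2, 2, 2, 2
  R[3]: 0, 1, 1, 2, 3, 3, 3, 3, 3
  R[4]: 0, 1, 1, 2, 3, 4, 4, 4, 4
  R[5]: 0, 1, 1, 2, 3, 4, 5, 5, 5
  R[6]: 0, 1, 1, 2, 3, 4, 5, 6, 6
  R[7]: 0, 1, 1, 2, 3, 4, 5, 6, 7
  R[8]: 0, 1, 2, 3, 4, 5, 6, 7, 8
  R[9]: 1, 2, 3, 4, 5, 6, 7, 8, 9

hence w(1..9) = (2, 5, 4, 6, 7, 8, 9, 3, 1).

Fulton essential set (3 of the 15 Rothe cells):

[(2, 4, 1), (7, 3, 1), (8, 1, 0)]


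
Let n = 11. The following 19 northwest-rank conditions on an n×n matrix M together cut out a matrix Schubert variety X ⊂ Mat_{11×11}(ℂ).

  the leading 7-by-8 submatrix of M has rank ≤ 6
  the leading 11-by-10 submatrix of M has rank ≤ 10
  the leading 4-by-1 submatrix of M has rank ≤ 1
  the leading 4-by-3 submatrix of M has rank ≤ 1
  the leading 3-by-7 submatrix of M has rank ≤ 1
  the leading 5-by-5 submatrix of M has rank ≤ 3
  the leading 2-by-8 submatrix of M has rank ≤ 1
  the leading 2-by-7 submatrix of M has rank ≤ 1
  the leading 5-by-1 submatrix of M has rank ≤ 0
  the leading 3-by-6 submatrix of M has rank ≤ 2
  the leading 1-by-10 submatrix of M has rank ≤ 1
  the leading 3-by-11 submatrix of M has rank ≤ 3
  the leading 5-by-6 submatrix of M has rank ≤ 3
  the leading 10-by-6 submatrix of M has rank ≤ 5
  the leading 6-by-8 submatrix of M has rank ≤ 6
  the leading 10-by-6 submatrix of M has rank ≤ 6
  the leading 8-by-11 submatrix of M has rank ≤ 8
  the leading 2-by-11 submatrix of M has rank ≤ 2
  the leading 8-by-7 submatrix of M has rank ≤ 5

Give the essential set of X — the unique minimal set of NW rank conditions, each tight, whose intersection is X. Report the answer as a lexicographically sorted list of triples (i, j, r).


Reconstructing r_w from the 19 given conditions:

  0, 1, 1, 1, 1, 1, 1, 1, 1, 1, 1
  0, 1, 1, 1, 1, 1, 1, 1, 2, 2, 2
  0, 1, 1, 1, 1, 1, 1, 2, 3, 3, 3
  0, 1, 1, 2, 2, 2, 2, 3, 4, 4, 4
  0, 1, 2, 3, 3, 3, 3, 4, 5, 5, 5
  1, 2, 3, 4, 4, 4, 4, 5, 6, 6, 6
  1, 2, 3, 4, 5, 5, 5, 6, 7, 7, 7
  1, 2, 3, 4, 5, 5, 5, 6, 7, 8, 8
  1, 2, 3, 4, 5, 5, 6, 7, 8, 9, 9
  1, 2, 3, 4, 5, 5, 6, 7, 8, 9, 10
  1, 2, 3, 4, 5, 6, 7, 8, 9, 10, 11

so w = (2, 9, 8, 4, 3, 1, 5, 10, 7, 11, 6).

ℓ(w)=21; the 6 essential cells (i,j,r):

[(2, 8, 1), (3, 7, 1), (4, 3, 1), (5, 1, 0), (8, 7, 5), (10, 6, 5)]


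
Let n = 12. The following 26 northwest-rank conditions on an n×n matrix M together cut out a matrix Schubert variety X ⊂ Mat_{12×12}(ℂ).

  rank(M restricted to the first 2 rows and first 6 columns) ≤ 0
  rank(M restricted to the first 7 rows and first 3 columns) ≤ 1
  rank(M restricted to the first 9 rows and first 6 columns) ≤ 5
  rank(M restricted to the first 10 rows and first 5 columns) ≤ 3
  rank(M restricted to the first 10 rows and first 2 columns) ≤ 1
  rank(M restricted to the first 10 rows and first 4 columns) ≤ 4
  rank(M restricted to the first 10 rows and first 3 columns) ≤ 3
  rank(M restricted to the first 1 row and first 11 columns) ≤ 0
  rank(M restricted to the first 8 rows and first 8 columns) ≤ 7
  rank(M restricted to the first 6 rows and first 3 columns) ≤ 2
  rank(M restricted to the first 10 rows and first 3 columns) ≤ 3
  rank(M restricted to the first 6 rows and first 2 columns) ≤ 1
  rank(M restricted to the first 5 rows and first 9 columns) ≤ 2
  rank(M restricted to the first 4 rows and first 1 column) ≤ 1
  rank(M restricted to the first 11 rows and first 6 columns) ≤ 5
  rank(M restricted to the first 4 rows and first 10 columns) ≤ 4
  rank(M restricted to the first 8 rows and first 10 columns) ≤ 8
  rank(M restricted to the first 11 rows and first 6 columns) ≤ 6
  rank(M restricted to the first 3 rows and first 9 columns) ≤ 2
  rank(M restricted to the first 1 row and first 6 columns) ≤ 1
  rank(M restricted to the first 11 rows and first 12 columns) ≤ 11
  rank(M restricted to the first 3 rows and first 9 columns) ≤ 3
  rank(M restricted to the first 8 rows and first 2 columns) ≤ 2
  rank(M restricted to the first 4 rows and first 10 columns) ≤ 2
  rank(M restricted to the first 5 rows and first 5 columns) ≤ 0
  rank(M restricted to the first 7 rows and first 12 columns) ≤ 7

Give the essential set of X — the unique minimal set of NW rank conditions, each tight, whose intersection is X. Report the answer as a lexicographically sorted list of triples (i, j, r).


The tightest implied rank at each (i,j), from the 26 conditions:

  0, 0, 0, 0, 0, 0, 0, 0, 0, 0, 0, 1
  0, 0, 0, 0, 0, 0, 1, 1, 1, 1, 1, 2
  0, 0, 0, 0, 0, 1, 2, 2, 2, 2, 2, 3
  0, 0, 0, 0, 0, 1, 2, 2, 2, 2, 3, 4
  0, 0, 0, 0, 0, 1, 2, 2, 2, 3, 4, 5
  1, 1, 1, 1, 1, 2, 3, 3, 3, 4, 5, 6
  1, 1, 1, 2, 2, 3, 4, 4, 4, 5, 6, 7
  1, 1, 2, 3, 3, 4, 5, 5, 5, 6, 7, 8
  1, 1, 2, 3, 3, 4, 5, 6, 6, 7, 8, 9
  1, 1, 2, 3, 3, 4, 5, 6, 7, 8, 9, 10
  1, 2, 3, 4, 4, 5, 6, 7, 8, 9, 10, 11
  1, 2, 3, 4, 5, 6, 7, 8, 9, 10, 11, 12

so w = (12, 7, 6, 11, 10, 1, 4, 3, 8, 9, 2, 5).

Rothe diagram D(w) (44 cells), 8 SE-corners (essential conditions):

[(1, 11, 0), (2, 6, 0), (4, 10, 2), (5, 5, 0), (5, 9, 2), (7, 3, 1), (10, 2, 1), (10, 5, 3)]


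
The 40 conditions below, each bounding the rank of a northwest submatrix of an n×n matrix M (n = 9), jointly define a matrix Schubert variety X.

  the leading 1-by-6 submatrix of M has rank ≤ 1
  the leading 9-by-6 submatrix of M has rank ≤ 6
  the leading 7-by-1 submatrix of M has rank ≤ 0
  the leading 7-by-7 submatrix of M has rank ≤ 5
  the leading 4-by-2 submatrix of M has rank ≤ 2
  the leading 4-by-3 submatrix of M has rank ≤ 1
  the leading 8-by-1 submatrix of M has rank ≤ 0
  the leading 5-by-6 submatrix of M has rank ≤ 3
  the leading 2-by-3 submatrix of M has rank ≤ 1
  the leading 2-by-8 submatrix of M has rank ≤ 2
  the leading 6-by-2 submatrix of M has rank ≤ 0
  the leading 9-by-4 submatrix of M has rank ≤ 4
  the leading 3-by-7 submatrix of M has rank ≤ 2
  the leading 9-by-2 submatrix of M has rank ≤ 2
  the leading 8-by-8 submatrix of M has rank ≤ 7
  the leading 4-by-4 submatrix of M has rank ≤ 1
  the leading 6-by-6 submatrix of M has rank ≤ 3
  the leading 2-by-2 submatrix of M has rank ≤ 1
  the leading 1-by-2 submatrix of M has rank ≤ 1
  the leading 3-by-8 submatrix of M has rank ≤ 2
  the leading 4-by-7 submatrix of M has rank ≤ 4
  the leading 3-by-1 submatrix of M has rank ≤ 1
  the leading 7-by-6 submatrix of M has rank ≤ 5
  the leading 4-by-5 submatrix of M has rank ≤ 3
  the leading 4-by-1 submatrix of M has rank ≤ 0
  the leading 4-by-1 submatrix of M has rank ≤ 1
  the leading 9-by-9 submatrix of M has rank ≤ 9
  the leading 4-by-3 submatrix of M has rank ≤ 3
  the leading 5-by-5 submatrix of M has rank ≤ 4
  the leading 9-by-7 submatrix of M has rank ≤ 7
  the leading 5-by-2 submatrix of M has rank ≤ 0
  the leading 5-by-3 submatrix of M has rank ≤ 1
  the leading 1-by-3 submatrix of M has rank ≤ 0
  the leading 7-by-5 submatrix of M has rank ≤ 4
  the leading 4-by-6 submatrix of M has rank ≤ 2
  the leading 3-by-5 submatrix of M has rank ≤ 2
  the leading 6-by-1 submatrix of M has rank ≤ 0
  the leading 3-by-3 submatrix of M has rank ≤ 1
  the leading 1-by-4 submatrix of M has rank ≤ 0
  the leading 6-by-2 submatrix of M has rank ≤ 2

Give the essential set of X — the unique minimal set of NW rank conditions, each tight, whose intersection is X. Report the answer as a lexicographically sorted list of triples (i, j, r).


The tightest implied rank at each (i,j), from the 40 conditions:

  R[1]: 0, 0, 0, 0, 1, 1, 1, 1, 1
  R[2]: 0, 0, 1, 1, 2, 2, 2, 2, 2
  R[3]: 0, 0, 1, 1, 2, 2, 2, 2, 3
  R[4]: 0, 0, 1, 1, 2, 2, 3, 3, 4
  R[5]: 0, 0, 1, 2, 3, 3, 4, 4, 5
  R[6]: 0, 0, 1, 2, 3, 3, 4, 5, 6
  R[7]: 0, 1, 2, 3, 4, 4, 5, 6, 7
  R[8]: 0, 1, 2, 3, 4, 5, 6, 7, 8
  R[9]: 1, 2, 3, 4, 5, 6, 7, 8, 9

second differences of R give the permutation w = (5, 3, 9, 7, 4, 8, 2, 6, 1).

|D(w)|=23, |Ess(w)|=7:

[(1, 4, 0), (3, 8, 2), (4, 4, 1), (4, 6, 2), (6, 2, 0), (6, 6, 3), (8, 1, 0)]


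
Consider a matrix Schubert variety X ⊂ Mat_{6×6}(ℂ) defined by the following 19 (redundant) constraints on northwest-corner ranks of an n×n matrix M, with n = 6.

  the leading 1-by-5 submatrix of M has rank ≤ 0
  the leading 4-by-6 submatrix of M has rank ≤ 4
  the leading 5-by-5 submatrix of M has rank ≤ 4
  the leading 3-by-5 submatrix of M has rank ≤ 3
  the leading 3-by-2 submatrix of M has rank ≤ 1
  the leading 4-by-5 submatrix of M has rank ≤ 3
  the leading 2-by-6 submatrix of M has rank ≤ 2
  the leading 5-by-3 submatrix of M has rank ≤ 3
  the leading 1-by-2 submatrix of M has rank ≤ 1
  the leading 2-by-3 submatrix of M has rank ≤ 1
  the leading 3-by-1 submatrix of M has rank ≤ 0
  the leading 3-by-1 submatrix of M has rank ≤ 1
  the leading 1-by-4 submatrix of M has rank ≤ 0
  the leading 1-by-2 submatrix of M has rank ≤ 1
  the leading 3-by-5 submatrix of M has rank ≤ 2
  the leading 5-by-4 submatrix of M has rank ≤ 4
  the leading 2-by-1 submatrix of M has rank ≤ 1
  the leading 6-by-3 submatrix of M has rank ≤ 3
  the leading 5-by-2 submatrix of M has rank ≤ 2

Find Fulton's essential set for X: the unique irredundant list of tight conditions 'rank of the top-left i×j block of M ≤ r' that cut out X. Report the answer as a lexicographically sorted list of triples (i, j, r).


Propagating the 19 rank bounds to every northwest block:

  R[1]: 0 0 0 0 0 1
  R[2]: 0 1 1 1 1 2
  R[3]: 0 1 2 2 2 3
  R[4]: 1 2 3 3 3 4
  R[5]: 1 2 3 4 4 5
  R[6]: 1 2 3 4 5 6

so w = (6, 2, 3, 1, 4, 5).

|D(w)|=7, |Ess(w)|=2:

[(1, 5, 0), (3, 1, 0)]


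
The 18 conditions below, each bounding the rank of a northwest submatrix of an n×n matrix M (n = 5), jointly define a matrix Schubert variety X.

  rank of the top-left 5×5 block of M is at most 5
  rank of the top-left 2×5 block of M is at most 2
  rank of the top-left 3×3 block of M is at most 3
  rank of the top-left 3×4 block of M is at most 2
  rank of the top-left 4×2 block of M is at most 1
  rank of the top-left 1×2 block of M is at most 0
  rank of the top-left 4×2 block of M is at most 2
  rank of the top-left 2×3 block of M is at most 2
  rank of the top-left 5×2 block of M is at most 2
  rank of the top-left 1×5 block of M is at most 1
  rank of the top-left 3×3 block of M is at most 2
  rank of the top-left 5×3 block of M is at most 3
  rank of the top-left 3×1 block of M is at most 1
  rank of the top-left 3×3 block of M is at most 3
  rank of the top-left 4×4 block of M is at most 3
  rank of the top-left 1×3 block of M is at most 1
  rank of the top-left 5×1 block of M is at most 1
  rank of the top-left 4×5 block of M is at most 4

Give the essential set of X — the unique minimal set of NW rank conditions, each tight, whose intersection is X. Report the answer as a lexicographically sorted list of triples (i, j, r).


The tightest implied rank at each (i,j), from the 18 conditions:

  i=1: 0, 0, 1, 1, 1
  i=2: 1, 1, 2, 2, 2
  i=3: 1, 1, 2, 2, 3
  i=4: 1, 1, 2, 3, 4
  i=5: 1, 2, 3, 4, 5

reading off 1-entries of Δ²R: w = (3, 1, 5, 4, 2).

|D(w)|=5, |Ess(w)|=3:

[(1, 2, 0), (3, 4, 2), (4, 2, 1)]


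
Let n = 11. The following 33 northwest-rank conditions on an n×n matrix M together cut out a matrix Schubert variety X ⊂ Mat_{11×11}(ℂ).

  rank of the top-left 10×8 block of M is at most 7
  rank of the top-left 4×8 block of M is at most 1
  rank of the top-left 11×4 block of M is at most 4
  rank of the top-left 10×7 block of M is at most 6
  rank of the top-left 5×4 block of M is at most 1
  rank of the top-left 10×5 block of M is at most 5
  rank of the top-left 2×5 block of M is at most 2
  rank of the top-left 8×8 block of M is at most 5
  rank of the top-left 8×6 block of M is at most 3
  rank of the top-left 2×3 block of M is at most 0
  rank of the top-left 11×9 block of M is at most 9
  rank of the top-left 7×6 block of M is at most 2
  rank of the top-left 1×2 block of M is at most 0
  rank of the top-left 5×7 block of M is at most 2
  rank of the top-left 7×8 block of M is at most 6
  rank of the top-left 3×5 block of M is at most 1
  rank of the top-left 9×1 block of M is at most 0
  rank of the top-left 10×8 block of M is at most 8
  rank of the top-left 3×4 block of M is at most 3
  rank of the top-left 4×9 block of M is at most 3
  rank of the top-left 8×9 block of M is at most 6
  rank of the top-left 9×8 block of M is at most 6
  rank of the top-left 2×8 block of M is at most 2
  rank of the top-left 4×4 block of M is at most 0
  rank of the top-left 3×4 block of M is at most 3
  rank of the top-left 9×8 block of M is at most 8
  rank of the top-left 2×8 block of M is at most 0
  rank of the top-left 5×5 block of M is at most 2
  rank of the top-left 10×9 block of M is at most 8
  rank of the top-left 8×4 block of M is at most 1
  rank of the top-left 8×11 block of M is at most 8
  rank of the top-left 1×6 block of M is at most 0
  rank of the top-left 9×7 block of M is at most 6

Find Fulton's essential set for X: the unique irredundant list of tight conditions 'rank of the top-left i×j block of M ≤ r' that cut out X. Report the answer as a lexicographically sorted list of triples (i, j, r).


Rank table r_w(11×11) implied by the 33 constraints:

  R[1]: 0 0 0 0 0 0 0 0 1 1 1
  R[2]: 0 0 0 0 0 0 0 0 1 2 2
  R[3]: 0 0 0 0 1 1 1 1 2 3 3
  R[4]: 0 0 0 0 1 1 1 1 2 3 4
  R[5]: 0 1 1 1 2 2 2 2 3 4 5
  R[6]: 0 1 1 1 2 2 3 3 4 5 6
  R[7]: 0 1 1 1 2 2 3 4 5 6 7
  R[8]: 0 1 1 1 2 3 4 5 6 7 8
  R[9]: 0 1 2 2 3 4 5 6 7 8 9
  R[10]: 1 2 3 3 4 5 6 7 8 9 10
  R[11]: 1 2 3 4 5 6 7 8 9 10 11

the unique w with this rank table is (9, 10, 5, 11, 2, 7, 8, 6, 3, 1, 4).

Rothe diagram D(w) (40 cells), 6 SE-corners (essential conditions):

[(2, 8, 0), (4, 4, 0), (4, 8, 1), (7, 6, 2), (8, 4, 1), (9, 1, 0)]


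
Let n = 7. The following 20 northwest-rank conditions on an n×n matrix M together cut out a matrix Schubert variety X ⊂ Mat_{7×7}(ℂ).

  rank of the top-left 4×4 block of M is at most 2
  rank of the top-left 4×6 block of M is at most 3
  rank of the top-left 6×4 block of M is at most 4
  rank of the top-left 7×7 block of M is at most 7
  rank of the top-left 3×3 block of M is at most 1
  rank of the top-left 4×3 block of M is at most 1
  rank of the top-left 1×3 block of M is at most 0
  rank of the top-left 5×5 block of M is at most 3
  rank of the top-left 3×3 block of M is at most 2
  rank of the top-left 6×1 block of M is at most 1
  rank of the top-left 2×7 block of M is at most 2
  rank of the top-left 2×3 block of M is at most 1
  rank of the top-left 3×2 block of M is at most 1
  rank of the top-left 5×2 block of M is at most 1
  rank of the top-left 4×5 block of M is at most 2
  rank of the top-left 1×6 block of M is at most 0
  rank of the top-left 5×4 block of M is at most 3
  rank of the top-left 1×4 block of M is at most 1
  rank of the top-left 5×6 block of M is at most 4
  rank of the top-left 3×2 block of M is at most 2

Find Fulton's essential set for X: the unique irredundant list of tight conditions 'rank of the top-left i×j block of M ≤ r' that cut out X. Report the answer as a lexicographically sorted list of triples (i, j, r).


Reconstructing r_w from the 20 given conditions:

  R[1]: 0 | 0 | 0 | 0 | 0 | 0 | 1
  R[2]: 1 | 1 | 1 | 1 | 1 | 1 | 2
  R[3]: 1 | 1 | 1 | 2 | 2 | 2 | 3
  R[4]: 1 | 1 | 1 | 2 | 2 | 3 | 4
  R[5]: 1 | 1 | 2 | 3 | 3 | 4 | 5
  R[6]: 1 | 2 | 3 | 4 | 4 | 5 | 6
  R[7]: 1 | 2 | 3 | 4 | 5 | 6 | 7

hence w(1..7) = (7, 1, 4, 6, 3, 2, 5).

4 SE-corners of the 12-cell Rothe diagram give Ess(w):

[(1, 6, 0), (4, 3, 1), (4, 5, 2), (5, 2, 1)]


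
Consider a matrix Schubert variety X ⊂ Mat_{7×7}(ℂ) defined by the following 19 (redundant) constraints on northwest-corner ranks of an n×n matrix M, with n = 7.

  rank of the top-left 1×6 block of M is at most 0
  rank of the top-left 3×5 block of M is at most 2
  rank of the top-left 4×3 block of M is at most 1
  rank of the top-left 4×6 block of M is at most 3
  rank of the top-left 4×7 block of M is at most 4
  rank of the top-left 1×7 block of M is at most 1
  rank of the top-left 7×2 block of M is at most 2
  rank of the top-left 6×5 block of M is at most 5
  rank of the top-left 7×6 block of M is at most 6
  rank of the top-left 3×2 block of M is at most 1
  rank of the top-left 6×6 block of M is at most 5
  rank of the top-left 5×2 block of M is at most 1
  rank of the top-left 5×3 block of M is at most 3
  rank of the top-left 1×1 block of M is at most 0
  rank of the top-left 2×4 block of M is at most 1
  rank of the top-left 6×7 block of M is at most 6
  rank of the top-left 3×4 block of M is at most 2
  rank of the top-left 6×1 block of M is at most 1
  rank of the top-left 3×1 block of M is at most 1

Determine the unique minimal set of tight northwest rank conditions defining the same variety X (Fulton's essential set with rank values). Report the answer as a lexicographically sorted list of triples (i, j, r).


The tightest implied rank at each (i,j), from the 19 conditions:

  row 1: 0  0  0  0  0  0  1
  row 2: 1  1  1  1  1  1  2
  row 3: 1  1  1  2  2  2  3
  row 4: 1  1  1  2  3  3  4
  row 5: 1  1  2  3  4  4  5
  row 6: 1  2  3  4  5  5  6
  row 7: 1  2  3  4  5  6  7

reading off 1-entries of Δ²R: w = (7, 1, 4, 5, 3, 2, 6).

3 SE-corners of the 11-cell Rothe diagram give Ess(w):

[(1, 6, 0), (4, 3, 1), (5, 2, 1)]
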